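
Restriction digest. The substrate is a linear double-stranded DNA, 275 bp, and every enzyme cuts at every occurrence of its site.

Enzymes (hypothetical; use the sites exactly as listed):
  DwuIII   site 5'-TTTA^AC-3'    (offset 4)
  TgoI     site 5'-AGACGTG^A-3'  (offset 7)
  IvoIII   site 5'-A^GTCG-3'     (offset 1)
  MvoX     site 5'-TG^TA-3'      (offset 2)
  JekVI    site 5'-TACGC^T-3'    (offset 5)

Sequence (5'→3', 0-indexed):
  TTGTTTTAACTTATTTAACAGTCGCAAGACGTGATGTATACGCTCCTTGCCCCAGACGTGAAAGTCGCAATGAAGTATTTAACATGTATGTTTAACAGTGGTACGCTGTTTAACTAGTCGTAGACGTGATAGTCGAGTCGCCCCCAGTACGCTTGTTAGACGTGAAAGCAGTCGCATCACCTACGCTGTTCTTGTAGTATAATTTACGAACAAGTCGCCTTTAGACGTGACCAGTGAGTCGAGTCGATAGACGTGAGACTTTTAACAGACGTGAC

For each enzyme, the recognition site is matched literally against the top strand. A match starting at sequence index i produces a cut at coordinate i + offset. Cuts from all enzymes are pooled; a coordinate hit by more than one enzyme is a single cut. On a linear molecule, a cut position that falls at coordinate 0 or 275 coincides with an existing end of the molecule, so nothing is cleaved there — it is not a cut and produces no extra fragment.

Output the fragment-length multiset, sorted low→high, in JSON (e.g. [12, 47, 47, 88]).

Per-enzyme occurrences:
  DwuIII TTTAAC/4: at [4, 13, 77, 90, 108, 260] ⇒ [8, 17, 81, 94, 112, 264]
  TgoI AGACGTGA/7: at [26, 53, 121, 157, 222, 248, 266] ⇒ [33, 60, 128, 164, 229, 255, 273]
  IvoIII AGTCG/1: at [19, 62, 115, 130, 135, 169, 212, 236, 241] ⇒ [20, 63, 116, 131, 136, 170, 213, 237, 242]
  MvoX TGTA/2: at [34, 84, 192] ⇒ [36, 86, 194]
  JekVI TACGCT/5: at [38, 101, 147, 181] ⇒ [43, 106, 152, 186]

All cut coordinates (distinct, sorted): [8, 17, 20, 33, 36, 43, 60, 63, 81, 86, 94, 106, 112, 116, 128, 131, 136, 152, 164, 170, 186, 194, 213, 229, 237, 242, 255, 264, 273]

Fragments:
  [0,8): 8 bp
  [8,17): 9 bp
  [17,20): 3 bp
  [20,33): 13 bp
  [33,36): 3 bp
  [36,43): 7 bp
  [43,60): 17 bp
  [60,63): 3 bp
  [63,81): 18 bp
  [81,86): 5 bp
  [86,94): 8 bp
  [94,106): 12 bp
  [106,112): 6 bp
  [112,116): 4 bp
  [116,128): 12 bp
  [128,131): 3 bp
  [131,136): 5 bp
  [136,152): 16 bp
  [152,164): 12 bp
  [164,170): 6 bp
  [170,186): 16 bp
  [186,194): 8 bp
  [194,213): 19 bp
  [213,229): 16 bp
  [229,237): 8 bp
  [237,242): 5 bp
  [242,255): 13 bp
  [255,264): 9 bp
  [264,273): 9 bp
  [273,275): 2 bp

[2,3,3,3,3,4,5,5,5,6,6,7,8,8,8,8,9,9,9,12,12,12,13,13,16,16,16,17,18,19]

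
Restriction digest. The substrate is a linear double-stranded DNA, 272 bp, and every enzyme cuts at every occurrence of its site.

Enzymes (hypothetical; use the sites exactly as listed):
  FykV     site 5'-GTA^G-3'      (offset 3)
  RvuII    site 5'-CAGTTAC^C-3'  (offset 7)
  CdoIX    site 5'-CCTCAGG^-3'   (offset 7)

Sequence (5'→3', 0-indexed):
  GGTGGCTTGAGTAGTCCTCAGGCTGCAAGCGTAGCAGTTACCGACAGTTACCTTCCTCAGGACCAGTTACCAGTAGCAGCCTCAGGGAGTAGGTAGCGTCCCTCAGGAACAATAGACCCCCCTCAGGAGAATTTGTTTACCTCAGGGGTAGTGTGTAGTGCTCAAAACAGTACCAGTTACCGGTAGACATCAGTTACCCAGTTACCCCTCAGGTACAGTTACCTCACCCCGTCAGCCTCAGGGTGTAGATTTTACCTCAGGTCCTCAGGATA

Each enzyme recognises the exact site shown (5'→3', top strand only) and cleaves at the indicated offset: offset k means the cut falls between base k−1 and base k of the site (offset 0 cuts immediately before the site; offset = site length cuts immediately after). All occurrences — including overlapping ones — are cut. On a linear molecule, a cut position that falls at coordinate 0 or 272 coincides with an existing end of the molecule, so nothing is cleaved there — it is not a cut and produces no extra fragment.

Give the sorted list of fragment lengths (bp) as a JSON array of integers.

Per-enzyme occurrences:
  FykV GTAG/3: at [10, 30, 72, 88, 92, 147, 154, 182, 244] ⇒ [13, 33, 75, 91, 95, 150, 157, 185, 247]
  RvuII CAGTTACC/7: at [34, 44, 63, 173, 190, 198, 215] ⇒ [41, 51, 70, 180, 197, 205, 222]
  CdoIX CCTCAGG/7: at [15, 54, 79, 100, 120, 139, 206, 235, 254, 262] ⇒ [22, 61, 86, 107, 127, 146, 213, 242, 261, 269]

Pooled cuts: [13, 22, 33, 41, 51, 61, 70, 75, 86, 91, 95, 107, 127, 146, 150, 157, 180, 185, 197, 205, 213, 222, 242, 247, 261, 269]

Fragment lengths:
  [0,13): 13 bp
  [13,22): 9 bp
  [22,33): 11 bp
  [33,41): 8 bp
  [41,51): 10 bp
  [51,61): 10 bp
  [61,70): 9 bp
  [70,75): 5 bp
  [75,86): 11 bp
  [86,91): 5 bp
  [91,95): 4 bp
  [95,107): 12 bp
  [107,127): 20 bp
  [127,146): 19 bp
  [146,150): 4 bp
  [150,157): 7 bp
  [157,180): 23 bp
  [180,185): 5 bp
  [185,197): 12 bp
  [197,205): 8 bp
  [205,213): 8 bp
  [213,222): 9 bp
  [222,242): 20 bp
  [242,247): 5 bp
  [247,261): 14 bp
  [261,269): 8 bp
  [269,272): 3 bp

[3,4,4,5,5,5,5,7,8,8,8,8,9,9,9,10,10,11,11,12,12,13,14,19,20,20,23]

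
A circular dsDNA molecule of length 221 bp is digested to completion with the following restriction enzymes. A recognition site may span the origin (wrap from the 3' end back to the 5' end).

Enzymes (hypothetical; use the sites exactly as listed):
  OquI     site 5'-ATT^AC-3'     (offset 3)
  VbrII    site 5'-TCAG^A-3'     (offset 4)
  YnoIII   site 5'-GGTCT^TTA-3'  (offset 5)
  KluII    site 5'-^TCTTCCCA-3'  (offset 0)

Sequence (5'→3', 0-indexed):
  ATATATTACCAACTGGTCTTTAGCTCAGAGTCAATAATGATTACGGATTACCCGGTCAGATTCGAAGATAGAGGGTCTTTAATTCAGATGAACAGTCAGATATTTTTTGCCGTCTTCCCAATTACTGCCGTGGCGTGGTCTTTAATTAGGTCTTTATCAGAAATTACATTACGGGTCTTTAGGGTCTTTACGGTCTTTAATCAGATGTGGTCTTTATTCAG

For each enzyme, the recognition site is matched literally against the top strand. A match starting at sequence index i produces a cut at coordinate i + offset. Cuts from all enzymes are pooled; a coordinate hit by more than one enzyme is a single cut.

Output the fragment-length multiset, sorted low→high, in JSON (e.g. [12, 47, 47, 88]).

[5,5,7,7,7,8,8,8,9,9,9,9,9,10,11,12,12,12,13,14,18,19]

Scan for sites:
  OquI (ATTAC, off=3): starts [4, 39, 46, 120, 162, 167] → cuts [7, 42, 49, 123, 165, 170]
  VbrII (TCAGA, off=4): starts [24, 55, 83, 95, 156, 200, 217] → cuts [0, 28, 59, 87, 99, 160, 204]
  YnoIII (GGTCTTTA, off=5): starts [14, 73, 136, 148, 173, 182, 191, 208] → cuts [19, 78, 141, 153, 178, 187, 196, 213]
  KluII (TCTTCCCA, off=0): starts [112] → cuts [112]

Pooled cuts: [0, 7, 19, 28, 42, 49, 59, 78, 87, 99, 112, 123, 141, 153, 160, 165, 170, 178, 187, 196, 204, 213]

Fragment lengths:
  0→7: 7 bp
  7→19: 12 bp
  19→28: 9 bp
  28→42: 14 bp
  42→49: 7 bp
  49→59: 10 bp
  59→78: 19 bp
  78→87: 9 bp
  87→99: 12 bp
  99→112: 13 bp
  112→123: 11 bp
  123→141: 18 bp
  141→153: 12 bp
  153→160: 7 bp
  160→165: 5 bp
  165→170: 5 bp
  170→178: 8 bp
  178→187: 9 bp
  187→196: 9 bp
  196→204: 8 bp
  204→213: 9 bp
  213→0 (wrap): 221-213+0 = 8 bp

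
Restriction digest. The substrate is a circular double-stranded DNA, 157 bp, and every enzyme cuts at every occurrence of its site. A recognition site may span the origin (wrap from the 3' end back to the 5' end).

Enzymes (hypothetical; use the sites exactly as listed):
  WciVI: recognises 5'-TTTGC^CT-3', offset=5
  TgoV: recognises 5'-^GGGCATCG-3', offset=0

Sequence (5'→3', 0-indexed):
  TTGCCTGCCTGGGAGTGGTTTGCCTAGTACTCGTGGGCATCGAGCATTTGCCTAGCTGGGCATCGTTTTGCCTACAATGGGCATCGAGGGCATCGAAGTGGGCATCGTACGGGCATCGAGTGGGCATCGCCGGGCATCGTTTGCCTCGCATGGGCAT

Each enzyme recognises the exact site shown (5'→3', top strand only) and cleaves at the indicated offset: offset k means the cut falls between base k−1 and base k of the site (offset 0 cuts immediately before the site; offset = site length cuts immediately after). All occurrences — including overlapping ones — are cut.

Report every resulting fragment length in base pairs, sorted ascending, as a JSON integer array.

Scan for sites:
  WciVI TTTGCCT/5: at [18, 46, 66, 139, 156] ⇒ [4, 23, 51, 71, 144]
  TgoV GGGCATCG/0: at [34, 57, 78, 87, 99, 110, 121, 131] ⇒ [34, 57, 78, 87, 99, 110, 121, 131]

Pooled cuts: [4, 23, 34, 51, 57, 71, 78, 87, 99, 110, 121, 131, 144]

Fragments:
  4→23: 19 bp
  23→34: 11 bp
  34→51: 17 bp
  51→57: 6 bp
  57→71: 14 bp
  71→78: 7 bp
  78→87: 9 bp
  87→99: 12 bp
  99→110: 11 bp
  110→121: 11 bp
  121→131: 10 bp
  131→144: 13 bp
  144→4 (wrap): 157-144+4 = 17 bp

[6,7,9,10,11,11,11,12,13,14,17,17,19]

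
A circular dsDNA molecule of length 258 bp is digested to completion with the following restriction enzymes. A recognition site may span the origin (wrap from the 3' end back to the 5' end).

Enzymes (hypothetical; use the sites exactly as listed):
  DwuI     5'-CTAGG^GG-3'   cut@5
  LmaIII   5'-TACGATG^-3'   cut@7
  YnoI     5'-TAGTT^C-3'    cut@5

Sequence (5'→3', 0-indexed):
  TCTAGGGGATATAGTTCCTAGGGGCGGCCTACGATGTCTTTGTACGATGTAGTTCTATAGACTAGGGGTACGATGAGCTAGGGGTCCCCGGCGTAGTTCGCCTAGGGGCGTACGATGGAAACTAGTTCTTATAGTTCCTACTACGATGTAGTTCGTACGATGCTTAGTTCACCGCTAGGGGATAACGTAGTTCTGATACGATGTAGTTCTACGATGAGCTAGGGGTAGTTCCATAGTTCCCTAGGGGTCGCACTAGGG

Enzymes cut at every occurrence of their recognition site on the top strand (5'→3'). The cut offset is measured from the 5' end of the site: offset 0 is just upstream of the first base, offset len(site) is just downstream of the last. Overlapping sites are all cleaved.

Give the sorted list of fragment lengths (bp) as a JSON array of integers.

Scan for sites:
  DwuI CTAGGGG/5: at [1, 17, 61, 77, 101, 174, 218, 240] ⇒ [6, 22, 66, 82, 106, 179, 223, 245]
  LmaIII TACGATG/7: at [29, 42, 68, 110, 141, 155, 196, 209] ⇒ [36, 49, 75, 117, 148, 162, 203, 216]
  YnoI TAGTTC/5: at [11, 49, 93, 122, 131, 148, 164, 187, 203, 225, 233] ⇒ [16, 54, 98, 127, 136, 153, 169, 192, 208, 230, 238]

All cut coordinates (distinct, sorted): [6, 16, 22, 36, 49, 54, 66, 75, 82, 98, 106, 117, 127, 136, 148, 153, 162, 169, 179, 192, 203, 208, 216, 223, 230, 238, 245]

Fragments:
  6→16: 10 bp
  16→22: 6 bp
  22→36: 14 bp
  36→49: 13 bp
  49→54: 5 bp
  54→66: 12 bp
  66→75: 9 bp
  75→82: 7 bp
  82→98: 16 bp
  98→106: 8 bp
  106→117: 11 bp
  117→127: 10 bp
  127→136: 9 bp
  136→148: 12 bp
  148→153: 5 bp
  153→162: 9 bp
  162→169: 7 bp
  169→179: 10 bp
  179→192: 13 bp
  192→203: 11 bp
  203→208: 5 bp
  208→216: 8 bp
  216→223: 7 bp
  223→230: 7 bp
  230→238: 8 bp
  238→245: 7 bp
  245→6 (wrap): 258-245+6 = 19 bp

[5,5,5,6,7,7,7,7,7,8,8,8,9,9,9,10,10,10,11,11,12,12,13,13,14,16,19]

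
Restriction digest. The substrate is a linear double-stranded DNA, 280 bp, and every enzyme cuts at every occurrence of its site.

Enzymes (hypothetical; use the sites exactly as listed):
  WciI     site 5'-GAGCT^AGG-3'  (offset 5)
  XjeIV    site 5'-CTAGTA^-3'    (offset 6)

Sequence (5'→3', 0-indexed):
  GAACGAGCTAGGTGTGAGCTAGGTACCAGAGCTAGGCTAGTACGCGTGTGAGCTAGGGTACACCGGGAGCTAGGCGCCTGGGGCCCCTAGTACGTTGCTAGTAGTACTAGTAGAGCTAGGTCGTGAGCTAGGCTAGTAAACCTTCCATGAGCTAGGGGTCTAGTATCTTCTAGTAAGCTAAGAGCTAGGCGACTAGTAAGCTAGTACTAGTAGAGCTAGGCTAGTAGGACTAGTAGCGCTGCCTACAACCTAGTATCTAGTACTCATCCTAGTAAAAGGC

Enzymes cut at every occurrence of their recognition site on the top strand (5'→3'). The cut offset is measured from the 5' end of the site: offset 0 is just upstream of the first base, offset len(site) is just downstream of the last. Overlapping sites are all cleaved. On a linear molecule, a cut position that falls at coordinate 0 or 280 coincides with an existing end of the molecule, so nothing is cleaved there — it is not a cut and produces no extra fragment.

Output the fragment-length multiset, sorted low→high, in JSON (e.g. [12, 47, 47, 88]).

[5,5,6,6,7,8,9,9,9,9,9,9,10,11,11,11,12,12,12,12,12,13,15,17,20,21]

Site scan:
  WciI GAGCTAGG/5: at [4, 15, 28, 49, 66, 112, 124, 148, 181, 212] ⇒ [9, 20, 33, 54, 71, 117, 129, 153, 186, 217]
  XjeIV CTAGTA/6: at [36, 86, 97, 106, 132, 159, 169, 192, 200, 206, 220, 229, 249, 256, 268] ⇒ [42, 92, 103, 112, 138, 165, 175, 198, 206, 212, 226, 235, 255, 262, 274]

All cut coordinates (distinct, sorted): [9, 20, 33, 42, 54, 71, 92, 103, 112, 117, 129, 138, 153, 165, 175, 186, 198, 206, 212, 217, 226, 235, 255, 262, 274]

Fragments:
  [0,9): 9 bp
  [9,20): 11 bp
  [20,33): 13 bp
  [33,42): 9 bp
  [42,54): 12 bp
  [54,71): 17 bp
  [71,92): 21 bp
  [92,103): 11 bp
  [103,112): 9 bp
  [112,117): 5 bp
  [117,129): 12 bp
  [129,138): 9 bp
  [138,153): 15 bp
  [153,165): 12 bp
  [165,175): 10 bp
  [175,186): 11 bp
  [186,198): 12 bp
  [198,206): 8 bp
  [206,212): 6 bp
  [212,217): 5 bp
  [217,226): 9 bp
  [226,235): 9 bp
  [235,255): 20 bp
  [255,262): 7 bp
  [262,274): 12 bp
  [274,280): 6 bp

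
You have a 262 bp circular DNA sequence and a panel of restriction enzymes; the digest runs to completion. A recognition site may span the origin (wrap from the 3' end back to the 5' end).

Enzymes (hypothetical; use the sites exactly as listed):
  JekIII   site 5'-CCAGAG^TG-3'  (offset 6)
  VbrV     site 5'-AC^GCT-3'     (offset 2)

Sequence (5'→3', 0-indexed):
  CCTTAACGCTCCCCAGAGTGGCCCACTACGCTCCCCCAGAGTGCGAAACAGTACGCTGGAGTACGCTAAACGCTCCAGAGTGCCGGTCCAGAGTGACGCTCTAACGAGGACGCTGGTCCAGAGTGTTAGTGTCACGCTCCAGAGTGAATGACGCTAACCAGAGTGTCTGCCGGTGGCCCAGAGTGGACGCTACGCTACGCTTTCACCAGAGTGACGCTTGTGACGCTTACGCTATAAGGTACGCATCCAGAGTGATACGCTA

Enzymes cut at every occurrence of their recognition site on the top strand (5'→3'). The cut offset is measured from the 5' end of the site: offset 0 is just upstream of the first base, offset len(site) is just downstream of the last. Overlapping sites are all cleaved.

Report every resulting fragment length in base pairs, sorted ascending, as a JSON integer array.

[4,4,5,5,5,6,6,7,8,9,9,9,10,11,11,11,11,12,12,12,13,13,13,14,20,22]

Scan for sites:
  JekIII CCAGAGTG/6: at [12, 35, 74, 87, 117, 138, 157, 177, 205, 246] ⇒ [18, 41, 80, 93, 123, 144, 163, 183, 211, 252]
  VbrV ACGCT/2: at [5, 27, 52, 62, 69, 95, 109, 133, 150, 186, 191, 196, 213, 222, 228, 256] ⇒ [7, 29, 54, 64, 71, 97, 111, 135, 152, 188, 193, 198, 215, 224, 230, 258]

All cut coordinates (distinct, sorted): [7, 18, 29, 41, 54, 64, 71, 80, 93, 97, 111, 123, 135, 144, 152, 163, 183, 188, 193, 198, 211, 215, 224, 230, 252, 258]

Fragment lengths:
  7→18: 11 bp
  18→29: 11 bp
  29→41: 12 bp
  41→54: 13 bp
  54→64: 10 bp
  64→71: 7 bp
  71→80: 9 bp
  80→93: 13 bp
  93→97: 4 bp
  97→111: 14 bp
  111→123: 12 bp
  123→135: 12 bp
  135→144: 9 bp
  144→152: 8 bp
  152→163: 11 bp
  163→183: 20 bp
  183→188: 5 bp
  188→193: 5 bp
  193→198: 5 bp
  198→211: 13 bp
  211→215: 4 bp
  215→224: 9 bp
  224→230: 6 bp
  230→252: 22 bp
  252→258: 6 bp
  258→7 (wrap): 262-258+7 = 11 bp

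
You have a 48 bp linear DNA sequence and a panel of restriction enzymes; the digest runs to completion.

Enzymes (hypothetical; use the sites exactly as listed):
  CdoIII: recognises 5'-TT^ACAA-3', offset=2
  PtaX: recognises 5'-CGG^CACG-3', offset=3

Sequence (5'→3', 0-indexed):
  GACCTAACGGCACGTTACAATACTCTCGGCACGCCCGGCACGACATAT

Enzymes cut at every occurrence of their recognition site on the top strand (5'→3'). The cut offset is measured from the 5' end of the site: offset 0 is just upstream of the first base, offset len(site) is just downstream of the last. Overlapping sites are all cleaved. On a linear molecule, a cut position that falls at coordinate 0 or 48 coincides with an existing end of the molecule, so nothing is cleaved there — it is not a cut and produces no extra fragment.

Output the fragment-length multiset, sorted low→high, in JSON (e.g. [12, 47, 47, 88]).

[6,9,10,10,13]

Scan for sites:
  CdoIII (TTACAA, off=2): starts [14] → cuts [16]
  PtaX (CGGCACG, off=3): starts [7, 26, 35] → cuts [10, 29, 38]

Pooled cuts: [10, 16, 29, 38]

Fragment lengths:
  [0,10): 10 bp
  [10,16): 6 bp
  [16,29): 13 bp
  [29,38): 9 bp
  [38,48): 10 bp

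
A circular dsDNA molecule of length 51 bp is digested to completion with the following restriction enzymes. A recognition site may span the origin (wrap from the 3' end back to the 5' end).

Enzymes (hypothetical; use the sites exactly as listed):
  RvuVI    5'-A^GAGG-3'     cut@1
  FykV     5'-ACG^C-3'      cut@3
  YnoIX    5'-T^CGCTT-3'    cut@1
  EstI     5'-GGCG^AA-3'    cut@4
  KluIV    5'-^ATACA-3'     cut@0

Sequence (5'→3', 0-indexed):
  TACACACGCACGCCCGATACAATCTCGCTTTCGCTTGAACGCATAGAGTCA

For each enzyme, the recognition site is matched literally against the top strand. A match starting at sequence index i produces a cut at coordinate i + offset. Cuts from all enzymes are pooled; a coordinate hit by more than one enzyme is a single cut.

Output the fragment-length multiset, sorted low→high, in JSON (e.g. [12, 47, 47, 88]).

[4,4,6,9,9,9,10]

Scan for sites:
  RvuVI (AGAGG, off=1): no sites
  FykV ACGC/3: at [5, 9, 38] ⇒ [8, 12, 41]
  YnoIX TCGCTT/1: at [24, 30] ⇒ [25, 31]
  EstI (GGCGAA, off=4): no sites
  KluIV ATACA/0: at [16, 50] ⇒ [16, 50]

Pooled cuts: [8, 12, 16, 25, 31, 41, 50]

Fragment lengths:
  8→12: 4 bp
  12→16: 4 bp
  16→25: 9 bp
  25→31: 6 bp
  31→41: 10 bp
  41→50: 9 bp
  50→8 (wrap): 51-50+8 = 9 bp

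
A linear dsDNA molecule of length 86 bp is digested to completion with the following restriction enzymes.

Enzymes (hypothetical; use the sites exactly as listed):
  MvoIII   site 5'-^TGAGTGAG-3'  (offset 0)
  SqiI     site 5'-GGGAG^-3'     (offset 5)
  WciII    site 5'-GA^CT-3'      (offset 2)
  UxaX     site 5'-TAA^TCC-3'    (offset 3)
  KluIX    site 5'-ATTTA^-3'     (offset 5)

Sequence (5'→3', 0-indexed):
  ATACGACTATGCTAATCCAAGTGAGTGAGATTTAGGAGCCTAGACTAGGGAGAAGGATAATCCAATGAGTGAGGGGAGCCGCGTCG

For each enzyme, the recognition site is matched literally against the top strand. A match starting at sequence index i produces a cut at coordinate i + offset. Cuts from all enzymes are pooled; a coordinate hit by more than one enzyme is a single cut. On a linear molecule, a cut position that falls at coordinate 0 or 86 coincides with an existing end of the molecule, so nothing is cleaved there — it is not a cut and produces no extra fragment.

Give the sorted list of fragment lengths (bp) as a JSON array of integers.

[5,6,6,8,8,8,9,10,13,13]

Scan for sites:
  MvoIII TGAGTGAG/0: at [21, 65] ⇒ [21, 65]
  SqiI GGGAG/5: at [47, 73] ⇒ [52, 78]
  WciII GACT/2: at [4, 42] ⇒ [6, 44]
  UxaX TAATCC/3: at [12, 57] ⇒ [15, 60]
  KluIX ATTTA/5: at [29] ⇒ [34]

Pooled cuts: [6, 15, 21, 34, 44, 52, 60, 65, 78]

Fragments:
  [0,6): 6 bp
  [6,15): 9 bp
  [15,21): 6 bp
  [21,34): 13 bp
  [34,44): 10 bp
  [44,52): 8 bp
  [52,60): 8 bp
  [60,65): 5 bp
  [65,78): 13 bp
  [78,86): 8 bp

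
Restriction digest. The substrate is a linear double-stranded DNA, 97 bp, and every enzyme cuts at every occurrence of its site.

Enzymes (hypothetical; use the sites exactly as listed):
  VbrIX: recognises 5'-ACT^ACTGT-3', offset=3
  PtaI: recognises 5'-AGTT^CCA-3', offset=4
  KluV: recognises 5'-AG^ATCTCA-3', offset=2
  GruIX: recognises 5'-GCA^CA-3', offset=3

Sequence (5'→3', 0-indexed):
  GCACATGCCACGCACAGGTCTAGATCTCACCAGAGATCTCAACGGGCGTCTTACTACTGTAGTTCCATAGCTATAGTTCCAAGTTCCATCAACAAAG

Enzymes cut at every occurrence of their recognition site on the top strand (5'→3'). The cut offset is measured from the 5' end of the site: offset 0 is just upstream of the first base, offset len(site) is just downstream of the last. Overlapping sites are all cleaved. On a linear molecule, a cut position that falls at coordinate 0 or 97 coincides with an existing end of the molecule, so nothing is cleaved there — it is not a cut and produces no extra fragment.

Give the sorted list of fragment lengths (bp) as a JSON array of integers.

Per-enzyme occurrences:
  VbrIX ACTACTGT/3: at [52] ⇒ [55]
  PtaI AGTTCCA/4: at [60, 74, 81] ⇒ [64, 78, 85]
  KluV AGATCTCA/2: at [21, 33] ⇒ [23, 35]
  GruIX GCACA/3: at [0, 11] ⇒ [3, 14]

All cut coordinates (distinct, sorted): [3, 14, 23, 35, 55, 64, 78, 85]

Fragments:
  [0,3): 3 bp
  [3,14): 11 bp
  [14,23): 9 bp
  [23,35): 12 bp
  [35,55): 20 bp
  [55,64): 9 bp
  [64,78): 14 bp
  [78,85): 7 bp
  [85,97): 12 bp

[3,7,9,9,11,12,12,14,20]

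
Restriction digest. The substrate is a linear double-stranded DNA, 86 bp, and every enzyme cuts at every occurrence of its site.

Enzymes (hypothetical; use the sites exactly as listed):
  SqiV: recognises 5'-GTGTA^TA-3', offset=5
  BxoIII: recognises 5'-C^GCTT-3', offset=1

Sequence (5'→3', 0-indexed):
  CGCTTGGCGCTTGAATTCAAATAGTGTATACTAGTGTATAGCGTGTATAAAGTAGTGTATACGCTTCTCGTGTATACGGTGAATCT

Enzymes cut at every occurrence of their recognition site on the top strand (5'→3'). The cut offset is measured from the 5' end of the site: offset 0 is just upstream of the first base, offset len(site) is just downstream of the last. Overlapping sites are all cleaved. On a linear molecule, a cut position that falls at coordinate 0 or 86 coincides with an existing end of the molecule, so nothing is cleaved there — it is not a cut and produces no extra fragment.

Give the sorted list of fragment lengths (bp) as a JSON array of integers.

[1,3,7,9,10,12,12,12,20]

Scan for sites:
  SqiV (GTGTATA, off=5): starts [23, 33, 42, 54, 69] → cuts [28, 38, 47, 59, 74]
  BxoIII (CGCTT, off=1): starts [0, 7, 61] → cuts [1, 8, 62]

All cut coordinates (distinct, sorted): [1, 8, 28, 38, 47, 59, 62, 74]

Fragments:
  [0,1): 1 bp
  [1,8): 7 bp
  [8,28): 20 bp
  [28,38): 10 bp
  [38,47): 9 bp
  [47,59): 12 bp
  [59,62): 3 bp
  [62,74): 12 bp
  [74,86): 12 bp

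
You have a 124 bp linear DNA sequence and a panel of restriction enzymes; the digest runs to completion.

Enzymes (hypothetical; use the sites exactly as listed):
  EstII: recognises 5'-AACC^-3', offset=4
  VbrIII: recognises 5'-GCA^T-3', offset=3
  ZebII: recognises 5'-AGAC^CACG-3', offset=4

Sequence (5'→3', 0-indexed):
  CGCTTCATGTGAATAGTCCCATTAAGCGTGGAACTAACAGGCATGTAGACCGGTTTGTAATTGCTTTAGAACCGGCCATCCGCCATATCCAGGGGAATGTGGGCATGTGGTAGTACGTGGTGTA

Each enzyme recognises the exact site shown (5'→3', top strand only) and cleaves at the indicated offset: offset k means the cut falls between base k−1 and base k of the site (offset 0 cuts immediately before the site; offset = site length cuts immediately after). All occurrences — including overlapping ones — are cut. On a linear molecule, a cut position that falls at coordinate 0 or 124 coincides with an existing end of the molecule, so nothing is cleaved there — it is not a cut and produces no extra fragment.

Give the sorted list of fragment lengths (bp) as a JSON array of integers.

[19,30,32,43]

Per-enzyme occurrences:
  EstII (AACC, off=4): starts [69] → cuts [73]
  VbrIII (GCAT, off=3): starts [40, 102] → cuts [43, 105]
  ZebII (AGACCACG, off=4): no sites

Pooled cuts: [43, 73, 105]

Fragment lengths:
  [0,43): 43 bp
  [43,73): 30 bp
  [73,105): 32 bp
  [105,124): 19 bp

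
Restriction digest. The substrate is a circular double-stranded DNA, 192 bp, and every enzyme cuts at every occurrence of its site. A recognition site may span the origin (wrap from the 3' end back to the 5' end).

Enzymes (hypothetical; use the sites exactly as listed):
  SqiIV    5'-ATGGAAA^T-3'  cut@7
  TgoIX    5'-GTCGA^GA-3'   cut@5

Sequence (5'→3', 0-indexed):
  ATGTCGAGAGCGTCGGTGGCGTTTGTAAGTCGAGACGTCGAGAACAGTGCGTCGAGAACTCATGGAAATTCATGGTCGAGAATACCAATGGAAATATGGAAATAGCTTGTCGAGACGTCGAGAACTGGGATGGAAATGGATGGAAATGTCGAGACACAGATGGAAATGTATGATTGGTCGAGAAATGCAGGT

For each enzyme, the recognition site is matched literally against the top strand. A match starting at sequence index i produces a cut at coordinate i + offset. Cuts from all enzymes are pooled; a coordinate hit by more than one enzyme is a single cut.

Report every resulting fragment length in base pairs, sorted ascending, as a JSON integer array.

[6,8,8,8,10,11,11,13,14,14,15,15,15,18,26]

Per-enzyme occurrences:
  SqiIV ATGGAAAT/7: at [61, 87, 95, 129, 139, 159] ⇒ [68, 94, 102, 136, 146, 166]
  TgoIX GTCGAGA/5: at [2, 28, 36, 50, 74, 108, 116, 147, 176] ⇒ [7, 33, 41, 55, 79, 113, 121, 152, 181]

All cut coordinates (distinct, sorted): [7, 33, 41, 55, 68, 79, 94, 102, 113, 121, 136, 146, 152, 166, 181]

Fragments:
  7→33: 26 bp
  33→41: 8 bp
  41→55: 14 bp
  55→68: 13 bp
  68→79: 11 bp
  79→94: 15 bp
  94→102: 8 bp
  102→113: 11 bp
  113→121: 8 bp
  121→136: 15 bp
  136→146: 10 bp
  146→152: 6 bp
  152→166: 14 bp
  166→181: 15 bp
  181→7 (wrap): 192-181+7 = 18 bp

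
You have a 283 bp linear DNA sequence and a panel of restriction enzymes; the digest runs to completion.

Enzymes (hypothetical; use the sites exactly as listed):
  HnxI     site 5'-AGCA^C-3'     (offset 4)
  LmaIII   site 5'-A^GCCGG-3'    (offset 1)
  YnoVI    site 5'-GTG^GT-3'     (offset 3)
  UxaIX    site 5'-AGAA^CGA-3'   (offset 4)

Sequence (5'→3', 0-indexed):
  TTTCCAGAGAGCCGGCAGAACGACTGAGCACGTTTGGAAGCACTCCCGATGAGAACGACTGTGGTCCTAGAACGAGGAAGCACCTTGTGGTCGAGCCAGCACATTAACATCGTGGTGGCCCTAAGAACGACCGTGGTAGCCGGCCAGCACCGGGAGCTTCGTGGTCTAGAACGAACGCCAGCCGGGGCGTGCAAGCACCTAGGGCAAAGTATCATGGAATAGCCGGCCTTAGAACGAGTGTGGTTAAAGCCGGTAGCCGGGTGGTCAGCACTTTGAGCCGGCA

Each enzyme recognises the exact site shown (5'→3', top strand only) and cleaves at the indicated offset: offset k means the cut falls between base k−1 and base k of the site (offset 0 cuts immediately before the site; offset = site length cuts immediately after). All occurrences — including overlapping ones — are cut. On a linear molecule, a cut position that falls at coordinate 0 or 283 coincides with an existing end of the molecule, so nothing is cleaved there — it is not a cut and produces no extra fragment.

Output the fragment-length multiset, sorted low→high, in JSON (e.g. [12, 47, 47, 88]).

Scan for sites:
  HnxI (AGCAC, off=4): starts [26, 38, 78, 97, 145, 193, 266] → cuts [30, 42, 82, 101, 149, 197, 270]
  LmaIII (AGCCGG, off=1): starts [9, 137, 179, 220, 247, 254, 275] → cuts [10, 138, 180, 221, 248, 255, 276]
  YnoVI (GTGGT, off=3): starts [60, 86, 111, 132, 160, 239, 260] → cuts [63, 89, 114, 135, 163, 242, 263]
  UxaIX (AGAACGA, off=4): starts [16, 51, 68, 123, 167, 230] → cuts [20, 55, 72, 127, 171, 234]

Pooled cuts: [10, 20, 30, 42, 55, 63, 72, 82, 89, 101, 114, 127, 135, 138, 149, 163, 171, 180, 197, 221, 234, 242, 248, 255, 263, 270, 276]

Fragments:
  [0,10): 10 bp
  [10,20): 10 bp
  [20,30): 10 bp
  [30,42): 12 bp
  [42,55): 13 bp
  [55,63): 8 bp
  [63,72): 9 bp
  [72,82): 10 bp
  [82,89): 7 bp
  [89,101): 12 bp
  [101,114): 13 bp
  [114,127): 13 bp
  [127,135): 8 bp
  [135,138): 3 bp
  [138,149): 11 bp
  [149,163): 14 bp
  [163,171): 8 bp
  [171,180): 9 bp
  [180,197): 17 bp
  [197,221): 24 bp
  [221,234): 13 bp
  [234,242): 8 bp
  [242,248): 6 bp
  [248,255): 7 bp
  [255,263): 8 bp
  [263,270): 7 bp
  [270,276): 6 bp
  [276,283): 7 bp

[3,6,6,7,7,7,7,8,8,8,8,8,9,9,10,10,10,10,11,12,12,13,13,13,13,14,17,24]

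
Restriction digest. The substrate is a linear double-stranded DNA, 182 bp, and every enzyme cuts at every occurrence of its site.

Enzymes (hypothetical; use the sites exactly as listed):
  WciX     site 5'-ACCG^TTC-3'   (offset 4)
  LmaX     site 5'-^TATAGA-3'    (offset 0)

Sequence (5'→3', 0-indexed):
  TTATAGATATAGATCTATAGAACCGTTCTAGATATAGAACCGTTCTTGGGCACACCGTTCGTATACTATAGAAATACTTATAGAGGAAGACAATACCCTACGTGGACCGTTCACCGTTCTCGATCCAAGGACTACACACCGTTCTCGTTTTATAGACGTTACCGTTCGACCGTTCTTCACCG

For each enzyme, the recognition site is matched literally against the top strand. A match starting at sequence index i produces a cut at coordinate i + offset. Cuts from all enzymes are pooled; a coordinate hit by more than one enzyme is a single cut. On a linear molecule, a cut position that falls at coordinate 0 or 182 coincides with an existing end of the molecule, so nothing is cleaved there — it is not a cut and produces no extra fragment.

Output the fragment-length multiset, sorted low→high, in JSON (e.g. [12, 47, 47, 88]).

[1,6,7,7,8,8,9,9,10,10,10,12,14,15,25,31]

Per-enzyme occurrences:
  WciX (ACCGTTC, off=4): starts [21, 38, 53, 105, 112, 137, 160, 168] → cuts [25, 42, 57, 109, 116, 141, 164, 172]
  LmaX (TATAGA, off=0): starts [1, 7, 15, 32, 66, 78, 150] → cuts [1, 7, 15, 32, 66, 78, 150]

Pooled cuts: [1, 7, 15, 25, 32, 42, 57, 66, 78, 109, 116, 141, 150, 164, 172]

Fragment lengths:
  [0,1): 1 bp
  [1,7): 6 bp
  [7,15): 8 bp
  [15,25): 10 bp
  [25,32): 7 bp
  [32,42): 10 bp
  [42,57): 15 bp
  [57,66): 9 bp
  [66,78): 12 bp
  [78,109): 31 bp
  [109,116): 7 bp
  [116,141): 25 bp
  [141,150): 9 bp
  [150,164): 14 bp
  [164,172): 8 bp
  [172,182): 10 bp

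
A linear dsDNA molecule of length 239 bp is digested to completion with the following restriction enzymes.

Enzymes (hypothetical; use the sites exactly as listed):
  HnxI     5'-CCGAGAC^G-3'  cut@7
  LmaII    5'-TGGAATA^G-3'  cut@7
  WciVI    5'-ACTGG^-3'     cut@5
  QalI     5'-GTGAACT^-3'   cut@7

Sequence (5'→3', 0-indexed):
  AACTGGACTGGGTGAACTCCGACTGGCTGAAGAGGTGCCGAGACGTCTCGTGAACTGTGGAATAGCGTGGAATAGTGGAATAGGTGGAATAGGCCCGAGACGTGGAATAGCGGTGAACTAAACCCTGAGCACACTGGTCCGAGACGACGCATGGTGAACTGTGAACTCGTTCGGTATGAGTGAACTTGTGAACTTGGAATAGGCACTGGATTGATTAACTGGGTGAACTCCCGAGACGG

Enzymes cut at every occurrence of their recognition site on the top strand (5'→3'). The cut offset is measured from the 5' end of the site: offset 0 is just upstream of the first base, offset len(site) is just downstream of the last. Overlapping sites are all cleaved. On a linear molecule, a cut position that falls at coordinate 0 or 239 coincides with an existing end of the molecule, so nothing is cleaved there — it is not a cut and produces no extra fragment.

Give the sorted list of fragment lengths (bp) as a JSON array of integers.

[2,5,6,7,7,7,7,8,8,8,8,8,8,8,8,9,10,10,10,12,13,15,18,18,19]

Per-enzyme occurrences:
  HnxI (CCGAGACG, off=7): starts [37, 94, 138, 230] → cuts [44, 101, 145, 237]
  LmaII (TGGAATAG, off=7): starts [57, 67, 75, 84, 102, 194] → cuts [64, 74, 82, 91, 109, 201]
  WciVI (ACTGG, off=5): starts [1, 6, 21, 132, 204, 217] → cuts [6, 11, 26, 137, 209, 222]
  QalI (GTGAACT, off=7): starts [11, 49, 112, 153, 160, 179, 187, 222] → cuts [18, 56, 119, 160, 167, 186, 194, 229]

Pooled cuts: [6, 11, 18, 26, 44, 56, 64, 74, 82, 91, 101, 109, 119, 137, 145, 160, 167, 186, 194, 201, 209, 222, 229, 237]

Fragments:
  [0,6): 6 bp
  [6,11): 5 bp
  [11,18): 7 bp
  [18,26): 8 bp
  [26,44): 18 bp
  [44,56): 12 bp
  [56,64): 8 bp
  [64,74): 10 bp
  [74,82): 8 bp
  [82,91): 9 bp
  [91,101): 10 bp
  [101,109): 8 bp
  [109,119): 10 bp
  [119,137): 18 bp
  [137,145): 8 bp
  [145,160): 15 bp
  [160,167): 7 bp
  [167,186): 19 bp
  [186,194): 8 bp
  [194,201): 7 bp
  [201,209): 8 bp
  [209,222): 13 bp
  [222,229): 7 bp
  [229,237): 8 bp
  [237,239): 2 bp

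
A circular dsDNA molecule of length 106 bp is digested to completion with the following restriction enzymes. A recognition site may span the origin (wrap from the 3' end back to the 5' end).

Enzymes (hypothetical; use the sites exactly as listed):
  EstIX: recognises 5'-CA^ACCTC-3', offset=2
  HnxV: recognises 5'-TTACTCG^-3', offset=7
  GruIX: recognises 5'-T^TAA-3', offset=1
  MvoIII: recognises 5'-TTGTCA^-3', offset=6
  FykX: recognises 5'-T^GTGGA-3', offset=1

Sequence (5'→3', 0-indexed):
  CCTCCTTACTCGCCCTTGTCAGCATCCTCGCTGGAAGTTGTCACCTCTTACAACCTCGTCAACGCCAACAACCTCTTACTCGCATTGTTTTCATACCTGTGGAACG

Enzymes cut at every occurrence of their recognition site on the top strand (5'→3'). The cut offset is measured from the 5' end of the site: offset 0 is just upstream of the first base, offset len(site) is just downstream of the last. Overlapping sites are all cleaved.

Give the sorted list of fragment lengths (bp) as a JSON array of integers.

Site scan:
  EstIX (CAACCTC, off=2): starts [50, 68] → cuts [52, 70]
  HnxV (TTACTCG, off=7): starts [5, 75] → cuts [12, 82]
  GruIX (TTAA, off=1): no sites
  MvoIII (TTGTCA, off=6): starts [15, 37] → cuts [21, 43]
  FykX (TGTGGA, off=1): starts [97] → cuts [98]

All cut coordinates (distinct, sorted): [12, 21, 43, 52, 70, 82, 98]

Fragment lengths:
  12→21: 9 bp
  21→43: 22 bp
  43→52: 9 bp
  52→70: 18 bp
  70→82: 12 bp
  82→98: 16 bp
  98→12 (wrap): 106-98+12 = 20 bp

[9,9,12,16,18,20,22]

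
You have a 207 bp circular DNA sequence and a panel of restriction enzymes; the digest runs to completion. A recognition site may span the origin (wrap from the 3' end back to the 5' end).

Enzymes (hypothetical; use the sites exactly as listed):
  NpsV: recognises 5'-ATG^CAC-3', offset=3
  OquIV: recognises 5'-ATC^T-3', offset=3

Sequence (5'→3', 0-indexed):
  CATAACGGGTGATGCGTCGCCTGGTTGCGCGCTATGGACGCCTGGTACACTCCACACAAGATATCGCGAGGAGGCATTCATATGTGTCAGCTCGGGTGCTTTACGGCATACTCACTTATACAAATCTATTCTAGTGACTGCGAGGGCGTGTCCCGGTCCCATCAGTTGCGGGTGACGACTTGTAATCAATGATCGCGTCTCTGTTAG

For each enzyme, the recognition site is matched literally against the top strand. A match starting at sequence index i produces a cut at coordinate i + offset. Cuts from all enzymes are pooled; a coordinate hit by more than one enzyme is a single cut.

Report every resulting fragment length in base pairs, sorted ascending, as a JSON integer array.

[207]

Site scan:
  NpsV (ATGCAC, off=3): no sites
  OquIV ATCT/3: at [123] ⇒ [126]

All cut coordinates (distinct, sorted): [126]

Fragment lengths:
  126→126 (wrap): 207-126+126 = 207 bp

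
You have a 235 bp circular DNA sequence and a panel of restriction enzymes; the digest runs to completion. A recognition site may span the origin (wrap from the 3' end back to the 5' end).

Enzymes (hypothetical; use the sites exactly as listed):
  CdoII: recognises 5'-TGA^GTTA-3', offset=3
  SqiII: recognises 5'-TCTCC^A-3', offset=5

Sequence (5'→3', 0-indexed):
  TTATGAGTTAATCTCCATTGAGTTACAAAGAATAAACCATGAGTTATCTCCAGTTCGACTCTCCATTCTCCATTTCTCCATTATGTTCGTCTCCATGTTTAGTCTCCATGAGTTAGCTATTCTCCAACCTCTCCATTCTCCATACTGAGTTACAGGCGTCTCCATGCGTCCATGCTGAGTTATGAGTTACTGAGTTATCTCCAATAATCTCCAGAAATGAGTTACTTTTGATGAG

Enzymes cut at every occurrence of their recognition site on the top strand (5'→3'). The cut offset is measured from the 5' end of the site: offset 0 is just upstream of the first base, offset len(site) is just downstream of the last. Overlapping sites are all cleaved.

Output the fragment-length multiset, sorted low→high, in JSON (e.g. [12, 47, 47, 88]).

[4,5,7,7,7,7,7,8,8,8,9,9,9,10,10,13,13,14,14,15,15,15,21]

Scan for sites:
  CdoII TGAGTTA/3: at [3, 18, 39, 108, 145, 175, 182, 190, 217, 231] ⇒ [6, 21, 42, 111, 148, 178, 185, 193, 220, 234]
  SqiII TCTCCA/5: at [11, 46, 59, 66, 74, 89, 102, 120, 129, 136, 158, 197, 207] ⇒ [16, 51, 64, 71, 79, 94, 107, 125, 134, 141, 163, 202, 212]

Pooled cuts: [6, 16, 21, 42, 51, 64, 71, 79, 94, 107, 111, 125, 134, 141, 148, 163, 178, 185, 193, 202, 212, 220, 234]

Fragments:
  6→16: 10 bp
  16→21: 5 bp
  21→42: 21 bp
  42→51: 9 bp
  51→64: 13 bp
  64→71: 7 bp
  71→79: 8 bp
  79→94: 15 bp
  94→107: 13 bp
  107→111: 4 bp
  111→125: 14 bp
  125→134: 9 bp
  134→141: 7 bp
  141→148: 7 bp
  148→163: 15 bp
  163→178: 15 bp
  178→185: 7 bp
  185→193: 8 bp
  193→202: 9 bp
  202→212: 10 bp
  212→220: 8 bp
  220→234: 14 bp
  234→6 (wrap): 235-234+6 = 7 bp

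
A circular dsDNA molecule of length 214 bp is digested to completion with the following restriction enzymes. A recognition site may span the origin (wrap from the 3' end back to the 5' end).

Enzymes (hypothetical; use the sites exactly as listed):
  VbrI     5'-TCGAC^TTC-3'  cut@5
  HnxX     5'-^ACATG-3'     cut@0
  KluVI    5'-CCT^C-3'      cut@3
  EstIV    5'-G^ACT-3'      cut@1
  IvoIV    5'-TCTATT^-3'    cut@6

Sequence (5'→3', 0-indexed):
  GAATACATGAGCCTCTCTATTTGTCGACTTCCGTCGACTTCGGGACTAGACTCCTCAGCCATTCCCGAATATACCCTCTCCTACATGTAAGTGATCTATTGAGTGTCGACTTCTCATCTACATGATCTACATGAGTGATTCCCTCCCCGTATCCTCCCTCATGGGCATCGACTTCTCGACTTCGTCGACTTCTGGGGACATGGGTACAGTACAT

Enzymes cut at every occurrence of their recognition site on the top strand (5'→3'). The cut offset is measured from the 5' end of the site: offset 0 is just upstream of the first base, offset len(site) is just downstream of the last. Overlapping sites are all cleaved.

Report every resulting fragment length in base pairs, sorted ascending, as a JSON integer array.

[2,2,2,2,2,2,4,5,5,5,6,6,6,7,7,8,8,8,8,9,9,10,11,11,13,16,18,22]

Scan for sites:
  VbrI (TCGACTTC, off=5): starts [23, 33, 105, 167, 175, 184] → cuts [28, 38, 110, 172, 180, 189]
  HnxX (ACATG, off=0): starts [4, 82, 119, 128, 197, 210] → cuts [4, 82, 119, 128, 197, 210]
  KluVI (CCTC, off=3): starts [11, 52, 74, 141, 152, 156] → cuts [14, 55, 77, 144, 155, 159]
  EstIV (GACT, off=1): starts [25, 35, 43, 48, 107, 169, 177, 186] → cuts [26, 36, 44, 49, 108, 170, 178, 187]
  IvoIV (TCTATT, off=6): starts [15, 94] → cuts [21, 100]

All cut coordinates (distinct, sorted): [4, 14, 21, 26, 28, 36, 38, 44, 49, 55, 77, 82, 100, 108, 110, 119, 128, 144, 155, 159, 170, 172, 178, 180, 187, 189, 197, 210]

Fragment lengths:
  4→14: 10 bp
  14→21: 7 bp
  21→26: 5 bp
  26→28: 2 bp
  28→36: 8 bp
  36→38: 2 bp
  38→44: 6 bp
  44→49: 5 bp
  49→55: 6 bp
  55→77: 22 bp
  77→82: 5 bp
  82→100: 18 bp
  100→108: 8 bp
  108→110: 2 bp
  110→119: 9 bp
  119→128: 9 bp
  128→144: 16 bp
  144→155: 11 bp
  155→159: 4 bp
  159→170: 11 bp
  170→172: 2 bp
  172→178: 6 bp
  178→180: 2 bp
  180→187: 7 bp
  187→189: 2 bp
  189→197: 8 bp
  197→210: 13 bp
  210→4 (wrap): 214-210+4 = 8 bp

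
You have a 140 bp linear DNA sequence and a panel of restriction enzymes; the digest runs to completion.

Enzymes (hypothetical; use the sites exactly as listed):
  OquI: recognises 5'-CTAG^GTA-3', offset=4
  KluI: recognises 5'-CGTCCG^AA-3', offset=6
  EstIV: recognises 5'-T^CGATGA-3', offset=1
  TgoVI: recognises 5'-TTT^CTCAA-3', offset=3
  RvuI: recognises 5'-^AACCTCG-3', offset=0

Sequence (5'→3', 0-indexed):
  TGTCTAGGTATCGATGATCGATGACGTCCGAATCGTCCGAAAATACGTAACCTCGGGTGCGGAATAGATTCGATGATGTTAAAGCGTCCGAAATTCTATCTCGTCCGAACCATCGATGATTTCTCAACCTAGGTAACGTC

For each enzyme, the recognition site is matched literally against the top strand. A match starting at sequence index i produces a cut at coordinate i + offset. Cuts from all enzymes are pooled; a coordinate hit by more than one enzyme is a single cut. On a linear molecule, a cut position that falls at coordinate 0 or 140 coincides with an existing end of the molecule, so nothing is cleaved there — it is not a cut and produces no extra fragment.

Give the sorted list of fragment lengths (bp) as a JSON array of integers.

[4,6,7,7,8,9,9,9,10,12,17,20,22]

Per-enzyme occurrences:
  OquI CTAGGTA/4: at [3, 128] ⇒ [7, 132]
  KluI CGTCCGAA/6: at [24, 33, 84, 101] ⇒ [30, 39, 90, 107]
  EstIV TCGATGA/1: at [10, 17, 69, 112] ⇒ [11, 18, 70, 113]
  TgoVI TTTCTCAA/3: at [119] ⇒ [122]
  RvuI AACCTCG/0: at [48] ⇒ [48]

All cut coordinates (distinct, sorted): [7, 11, 18, 30, 39, 48, 70, 90, 107, 113, 122, 132]

Fragment lengths:
  [0,7): 7 bp
  [7,11): 4 bp
  [11,18): 7 bp
  [18,30): 12 bp
  [30,39): 9 bp
  [39,48): 9 bp
  [48,70): 22 bp
  [70,90): 20 bp
  [90,107): 17 bp
  [107,113): 6 bp
  [113,122): 9 bp
  [122,132): 10 bp
  [132,140): 8 bp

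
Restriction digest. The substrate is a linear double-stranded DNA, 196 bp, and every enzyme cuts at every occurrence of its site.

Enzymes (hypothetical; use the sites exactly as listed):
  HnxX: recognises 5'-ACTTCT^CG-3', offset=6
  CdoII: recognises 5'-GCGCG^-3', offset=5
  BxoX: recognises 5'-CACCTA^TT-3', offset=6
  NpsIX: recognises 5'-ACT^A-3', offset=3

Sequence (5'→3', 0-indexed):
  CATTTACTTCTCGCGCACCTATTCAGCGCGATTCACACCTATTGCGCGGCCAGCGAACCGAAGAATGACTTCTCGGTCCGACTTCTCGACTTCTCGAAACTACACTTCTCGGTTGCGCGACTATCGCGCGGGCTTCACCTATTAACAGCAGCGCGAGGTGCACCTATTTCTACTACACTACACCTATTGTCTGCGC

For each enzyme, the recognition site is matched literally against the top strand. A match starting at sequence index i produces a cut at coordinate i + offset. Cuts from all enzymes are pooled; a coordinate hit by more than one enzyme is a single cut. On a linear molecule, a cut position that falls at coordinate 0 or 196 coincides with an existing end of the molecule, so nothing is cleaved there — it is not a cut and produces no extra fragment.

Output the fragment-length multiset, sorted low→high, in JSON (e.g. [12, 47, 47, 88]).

Per-enzyme occurrences:
  HnxX (ACTTCTCG, off=6): starts [5, 67, 80, 88, 103] → cuts [11, 73, 86, 94, 109]
  CdoII (GCGCG, off=5): starts [25, 43, 114, 125, 150] → cuts [30, 48, 119, 130, 155]
  BxoX (CACCTATT, off=6): starts [15, 35, 135, 160, 180] → cuts [21, 41, 141, 166, 186]
  NpsIX (ACTA, off=3): starts [98, 119, 171, 176] → cuts [101, 122, 174, 179]

Pooled cuts: [11, 21, 30, 41, 48, 73, 86, 94, 101, 109, 119, 122, 130, 141, 155, 166, 174, 179, 186]

Fragments:
  [0,11): 11 bp
  [11,21): 10 bp
  [21,30): 9 bp
  [30,41): 11 bp
  [41,48): 7 bp
  [48,73): 25 bp
  [73,86): 13 bp
  [86,94): 8 bp
  [94,101): 7 bp
  [101,109): 8 bp
  [109,119): 10 bp
  [119,122): 3 bp
  [122,130): 8 bp
  [130,141): 11 bp
  [141,155): 14 bp
  [155,166): 11 bp
  [166,174): 8 bp
  [174,179): 5 bp
  [179,186): 7 bp
  [186,196): 10 bp

[3,5,7,7,7,8,8,8,8,9,10,10,10,11,11,11,11,13,14,25]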